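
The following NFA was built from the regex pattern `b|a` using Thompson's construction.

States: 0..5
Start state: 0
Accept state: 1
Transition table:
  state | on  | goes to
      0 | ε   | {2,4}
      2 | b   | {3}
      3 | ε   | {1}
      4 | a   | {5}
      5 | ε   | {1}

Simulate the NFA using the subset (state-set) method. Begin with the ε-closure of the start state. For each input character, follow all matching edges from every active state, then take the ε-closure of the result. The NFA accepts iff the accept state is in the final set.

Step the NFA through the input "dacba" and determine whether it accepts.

Answer: REJECT

Trace:
start: ε-closure({0}) = {0,2,4}
'd' @ 1: {}  — dead — no transitions
rest 'acba' ignored (set empty)
after full input: {}  (accept=1 not in)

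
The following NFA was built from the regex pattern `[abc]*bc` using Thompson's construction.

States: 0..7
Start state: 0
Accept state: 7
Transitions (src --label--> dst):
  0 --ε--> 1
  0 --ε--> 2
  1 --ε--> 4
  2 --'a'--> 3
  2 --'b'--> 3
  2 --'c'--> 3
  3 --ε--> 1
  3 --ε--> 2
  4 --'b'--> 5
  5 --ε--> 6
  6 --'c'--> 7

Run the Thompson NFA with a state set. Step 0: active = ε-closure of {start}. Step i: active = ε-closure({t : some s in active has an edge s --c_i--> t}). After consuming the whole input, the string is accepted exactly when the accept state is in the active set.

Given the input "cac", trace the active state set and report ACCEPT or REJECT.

S₀ = ε-closure({0}) = {0,1,2,4}
'c' @ 1: {1,2,3,4}
'a' @ 2: {1,2,3,4}
'c' @ 3: {1,2,3,4}
final: {1,2,3,4}; accept 7 not in set

Answer: REJECT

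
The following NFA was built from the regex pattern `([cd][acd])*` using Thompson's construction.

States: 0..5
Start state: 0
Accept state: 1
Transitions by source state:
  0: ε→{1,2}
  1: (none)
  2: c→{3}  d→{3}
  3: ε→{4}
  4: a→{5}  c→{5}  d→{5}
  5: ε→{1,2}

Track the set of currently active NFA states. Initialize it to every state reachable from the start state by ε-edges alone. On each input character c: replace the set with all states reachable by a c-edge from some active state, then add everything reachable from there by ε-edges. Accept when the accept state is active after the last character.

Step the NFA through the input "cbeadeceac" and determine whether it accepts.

initial (ε-close {0}): {0,1,2}
'c' @ 1: {3,4}
'b' @ 2: {}  — no active states
rest 'eadeceac' ignored (set empty)
after full input: {}  (accept=1 not in)

Answer: REJECT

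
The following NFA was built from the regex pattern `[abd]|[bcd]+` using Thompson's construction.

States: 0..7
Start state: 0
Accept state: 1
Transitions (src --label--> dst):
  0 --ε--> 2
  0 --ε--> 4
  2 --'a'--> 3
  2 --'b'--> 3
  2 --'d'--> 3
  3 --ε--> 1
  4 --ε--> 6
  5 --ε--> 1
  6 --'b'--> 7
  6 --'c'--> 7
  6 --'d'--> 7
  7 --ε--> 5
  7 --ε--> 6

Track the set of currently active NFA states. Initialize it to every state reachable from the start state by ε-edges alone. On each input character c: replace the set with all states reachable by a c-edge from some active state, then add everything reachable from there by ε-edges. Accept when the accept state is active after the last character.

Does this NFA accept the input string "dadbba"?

Answer: REJECT

Trace:
S₀ = ε-closure({0}) = {0,2,4,6}
'd' @ 1: {1,3,5,6,7}  ✓accept
'a' @ 2: {}  — state set empty
rest 'dbba' ignored (set empty)
after full input: {}  (accept=1 not in)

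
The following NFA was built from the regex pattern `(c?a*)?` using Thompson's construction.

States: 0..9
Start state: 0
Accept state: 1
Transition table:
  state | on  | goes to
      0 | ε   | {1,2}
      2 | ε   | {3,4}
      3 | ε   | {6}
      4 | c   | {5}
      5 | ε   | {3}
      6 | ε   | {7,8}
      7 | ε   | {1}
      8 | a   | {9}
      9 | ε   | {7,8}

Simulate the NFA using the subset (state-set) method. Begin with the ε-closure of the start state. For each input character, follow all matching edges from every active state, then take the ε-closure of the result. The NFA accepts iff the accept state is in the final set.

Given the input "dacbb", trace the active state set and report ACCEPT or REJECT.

initial (ε-close {0}): {0,1,2,3,4,6,7,8}
'd' @ 1: {}  — no active states
rest 'acbb' ignored (set empty)
end set {} — state 1 not in

Answer: REJECT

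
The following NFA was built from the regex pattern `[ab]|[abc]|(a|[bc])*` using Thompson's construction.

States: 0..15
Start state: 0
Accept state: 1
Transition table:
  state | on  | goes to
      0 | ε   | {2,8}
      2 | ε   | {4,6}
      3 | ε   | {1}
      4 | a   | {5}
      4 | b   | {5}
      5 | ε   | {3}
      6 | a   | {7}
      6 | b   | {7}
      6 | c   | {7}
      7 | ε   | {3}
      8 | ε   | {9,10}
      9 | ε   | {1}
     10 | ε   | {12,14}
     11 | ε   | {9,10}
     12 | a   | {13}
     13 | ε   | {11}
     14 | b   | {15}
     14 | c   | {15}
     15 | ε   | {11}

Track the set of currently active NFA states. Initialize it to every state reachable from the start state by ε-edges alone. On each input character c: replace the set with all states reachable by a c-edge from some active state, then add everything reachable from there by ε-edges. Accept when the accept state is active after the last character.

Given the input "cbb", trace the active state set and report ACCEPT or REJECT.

Answer: ACCEPT

Trace:
S₀ = ε-closure({0}) = {0,1,2,4,6,8,9,10,12,14}
'c' @ 1: {1,3,7,9,10,11,12,14,15}  [accepting]
'b' @ 2: {1,9,10,11,12,14,15}  [accepting]
'b' @ 3: {1,9,10,11,12,14,15}  [accepting]
end set {1,9,10,11,12,14,15} — state 1 in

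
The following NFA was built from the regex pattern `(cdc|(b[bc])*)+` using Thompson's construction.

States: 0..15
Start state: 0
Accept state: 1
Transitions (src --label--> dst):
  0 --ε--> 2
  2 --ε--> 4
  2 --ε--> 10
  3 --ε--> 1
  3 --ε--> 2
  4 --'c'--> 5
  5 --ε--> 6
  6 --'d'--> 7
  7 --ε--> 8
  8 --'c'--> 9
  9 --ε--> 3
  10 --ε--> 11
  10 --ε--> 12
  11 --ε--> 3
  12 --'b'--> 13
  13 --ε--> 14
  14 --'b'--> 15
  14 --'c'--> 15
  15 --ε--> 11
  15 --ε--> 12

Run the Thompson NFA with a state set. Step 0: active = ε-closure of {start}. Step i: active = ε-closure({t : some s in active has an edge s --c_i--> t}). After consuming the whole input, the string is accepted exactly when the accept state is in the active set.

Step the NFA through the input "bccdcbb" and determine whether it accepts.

Answer: ACCEPT

Derivation:
initial (ε-close {0}): {0,1,2,3,4,10,11,12}
'b' @ 1: {13,14}
'c' @ 2: {1,2,3,4,10,11,12,15}  [accepting]
'c' @ 3: {5,6}
'd' @ 4: {7,8}
'c' @ 5: {1,2,3,4,9,10,11,12}  [accepting]
'b' @ 6: {13,14}
'b' @ 7: {1,2,3,4,10,11,12,15}  [accepting]
after full input: {1,2,3,4,10,11,12,15}  (accept=1 in)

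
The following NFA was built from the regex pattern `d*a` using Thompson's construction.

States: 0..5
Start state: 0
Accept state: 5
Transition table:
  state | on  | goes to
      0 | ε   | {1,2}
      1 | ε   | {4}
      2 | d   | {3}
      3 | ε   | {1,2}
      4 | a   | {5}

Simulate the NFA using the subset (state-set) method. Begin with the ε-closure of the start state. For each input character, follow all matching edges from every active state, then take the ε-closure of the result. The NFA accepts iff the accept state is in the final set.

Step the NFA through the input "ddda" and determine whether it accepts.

initial (ε-close {0}): {0,1,2,4}
'd' @ 1: {1,2,3,4}
'd' @ 2: {1,2,3,4}
'd' @ 3: {1,2,3,4}
'a' @ 4: {5}  [accepting]
after full input: {5}  (accept=5 in)

Answer: ACCEPT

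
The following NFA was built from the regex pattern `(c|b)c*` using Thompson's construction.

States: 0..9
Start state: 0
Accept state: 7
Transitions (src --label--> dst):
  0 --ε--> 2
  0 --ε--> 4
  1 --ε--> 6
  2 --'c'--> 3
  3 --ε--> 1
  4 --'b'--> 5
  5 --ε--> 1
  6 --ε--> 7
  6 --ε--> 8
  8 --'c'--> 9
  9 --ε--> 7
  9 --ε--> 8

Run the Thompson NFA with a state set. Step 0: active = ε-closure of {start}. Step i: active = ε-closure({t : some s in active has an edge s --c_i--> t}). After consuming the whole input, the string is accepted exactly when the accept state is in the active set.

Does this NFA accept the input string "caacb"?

S₀ = ε-closure({0}) = {0,2,4}
'c' @ 1: {1,3,6,7,8}  ✓accept
'a' @ 2: {}  — dead — no transitions
rest 'acb' ignored (set empty)
after full input: {}  (accept=7 not in)

Answer: REJECT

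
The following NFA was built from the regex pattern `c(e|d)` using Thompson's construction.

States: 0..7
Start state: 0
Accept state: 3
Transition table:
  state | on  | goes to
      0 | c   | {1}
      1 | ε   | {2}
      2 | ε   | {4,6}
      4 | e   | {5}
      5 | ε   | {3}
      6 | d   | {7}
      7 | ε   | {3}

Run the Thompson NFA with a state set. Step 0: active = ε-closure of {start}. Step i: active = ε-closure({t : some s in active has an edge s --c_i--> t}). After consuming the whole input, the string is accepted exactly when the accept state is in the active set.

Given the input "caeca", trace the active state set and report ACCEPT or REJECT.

S₀ = ε-closure({0}) = {0}
'c' @ 1: {1,2,4,6}
'a' @ 2: {}  — state set empty
rest 'eca' ignored (set empty)
after full input: {}  (accept=3 not in)

Answer: REJECT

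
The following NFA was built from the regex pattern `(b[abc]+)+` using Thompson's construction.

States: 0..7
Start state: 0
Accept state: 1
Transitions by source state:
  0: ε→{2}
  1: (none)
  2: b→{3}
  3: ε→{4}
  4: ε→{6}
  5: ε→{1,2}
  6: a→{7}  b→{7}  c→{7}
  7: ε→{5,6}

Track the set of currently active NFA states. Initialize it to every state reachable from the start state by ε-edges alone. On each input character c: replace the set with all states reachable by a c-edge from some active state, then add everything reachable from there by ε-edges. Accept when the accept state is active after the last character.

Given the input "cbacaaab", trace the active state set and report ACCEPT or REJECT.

start: ε-closure({0}) = {0,2}
'c' @ 1: {}  — state set empty
rest 'bacaaab' ignored (set empty)
end set {} — state 1 not in

Answer: REJECT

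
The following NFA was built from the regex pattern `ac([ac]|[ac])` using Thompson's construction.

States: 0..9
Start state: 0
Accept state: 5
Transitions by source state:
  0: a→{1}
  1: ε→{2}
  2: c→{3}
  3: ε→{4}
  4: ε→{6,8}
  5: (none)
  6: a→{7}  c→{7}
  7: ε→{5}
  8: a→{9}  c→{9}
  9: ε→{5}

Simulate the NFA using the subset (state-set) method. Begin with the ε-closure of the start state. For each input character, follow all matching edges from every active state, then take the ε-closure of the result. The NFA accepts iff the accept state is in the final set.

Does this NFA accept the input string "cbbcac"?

initial (ε-close {0}): {0}
'c' @ 1: {}  — state set empty
rest 'bbcac' ignored (set empty)
final: {}; accept 5 not in set

Answer: REJECT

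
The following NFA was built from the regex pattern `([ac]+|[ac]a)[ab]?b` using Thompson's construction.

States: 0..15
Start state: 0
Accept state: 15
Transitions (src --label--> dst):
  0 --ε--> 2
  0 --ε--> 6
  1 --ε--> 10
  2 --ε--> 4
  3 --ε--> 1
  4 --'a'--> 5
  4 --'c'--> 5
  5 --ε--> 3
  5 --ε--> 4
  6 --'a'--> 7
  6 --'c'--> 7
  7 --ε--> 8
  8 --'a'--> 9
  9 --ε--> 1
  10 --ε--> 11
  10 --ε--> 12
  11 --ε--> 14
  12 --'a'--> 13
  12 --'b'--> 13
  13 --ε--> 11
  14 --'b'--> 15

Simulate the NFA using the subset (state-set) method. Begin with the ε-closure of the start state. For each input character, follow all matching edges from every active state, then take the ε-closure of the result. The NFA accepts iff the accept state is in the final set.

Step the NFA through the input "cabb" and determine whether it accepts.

Answer: ACCEPT

Steps:
start: ε-closure({0}) = {0,2,4,6}
'c' @ 1: {1,3,4,5,7,8,10,11,12,14}
'a' @ 2: {1,3,4,5,9,10,11,12,13,14}
'b' @ 3: {11,13,14,15}  [accepting]
'b' @ 4: {15}  [accepting]
end set {15} — state 15 in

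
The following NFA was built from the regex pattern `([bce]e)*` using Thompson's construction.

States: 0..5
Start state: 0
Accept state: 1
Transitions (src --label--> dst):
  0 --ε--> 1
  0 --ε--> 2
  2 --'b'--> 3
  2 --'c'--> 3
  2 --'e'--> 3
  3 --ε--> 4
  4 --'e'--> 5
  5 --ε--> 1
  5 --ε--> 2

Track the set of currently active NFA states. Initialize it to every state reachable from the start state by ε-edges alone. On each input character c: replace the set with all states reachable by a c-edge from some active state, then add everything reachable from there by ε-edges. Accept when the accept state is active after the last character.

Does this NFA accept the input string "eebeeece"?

Answer: ACCEPT

Steps:
S₀ = ε-closure({0}) = {0,1,2}
'e' @ 1: {3,4}
'e' @ 2: {1,2,5}  ✓accept
'b' @ 3: {3,4}
'e' @ 4: {1,2,5}  ✓accept
'e' @ 5: {3,4}
'e' @ 6: {1,2,5}  ✓accept
'c' @ 7: {3,4}
'e' @ 8: {1,2,5}  ✓accept
after full input: {1,2,5}  (accept=1 in)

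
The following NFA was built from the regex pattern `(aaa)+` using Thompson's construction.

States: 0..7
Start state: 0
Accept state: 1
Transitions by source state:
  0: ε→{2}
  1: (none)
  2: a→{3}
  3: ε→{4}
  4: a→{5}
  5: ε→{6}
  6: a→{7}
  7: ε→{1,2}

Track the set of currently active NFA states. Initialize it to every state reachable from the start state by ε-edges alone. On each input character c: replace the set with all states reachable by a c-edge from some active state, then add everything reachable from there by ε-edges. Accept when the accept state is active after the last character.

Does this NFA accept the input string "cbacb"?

S₀ = ε-closure({0}) = {0,2}
'c' @ 1: {}  — no active states
rest 'bacb' ignored (set empty)
final: {}; accept 1 not in set

Answer: REJECT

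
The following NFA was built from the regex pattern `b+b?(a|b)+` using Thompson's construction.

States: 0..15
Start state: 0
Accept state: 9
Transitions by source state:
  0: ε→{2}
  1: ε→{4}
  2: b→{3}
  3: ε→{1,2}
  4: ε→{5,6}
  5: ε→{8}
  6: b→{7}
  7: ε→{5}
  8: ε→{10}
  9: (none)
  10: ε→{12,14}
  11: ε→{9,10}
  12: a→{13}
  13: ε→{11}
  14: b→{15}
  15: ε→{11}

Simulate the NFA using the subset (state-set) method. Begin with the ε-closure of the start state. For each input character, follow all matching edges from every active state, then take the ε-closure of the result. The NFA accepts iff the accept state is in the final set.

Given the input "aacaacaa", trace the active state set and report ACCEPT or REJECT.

Answer: REJECT

Steps:
S₀ = ε-closure({0}) = {0,2}
'a' @ 1: {}  — state set empty
rest 'acaacaa' ignored (set empty)
end set {} — state 9 not in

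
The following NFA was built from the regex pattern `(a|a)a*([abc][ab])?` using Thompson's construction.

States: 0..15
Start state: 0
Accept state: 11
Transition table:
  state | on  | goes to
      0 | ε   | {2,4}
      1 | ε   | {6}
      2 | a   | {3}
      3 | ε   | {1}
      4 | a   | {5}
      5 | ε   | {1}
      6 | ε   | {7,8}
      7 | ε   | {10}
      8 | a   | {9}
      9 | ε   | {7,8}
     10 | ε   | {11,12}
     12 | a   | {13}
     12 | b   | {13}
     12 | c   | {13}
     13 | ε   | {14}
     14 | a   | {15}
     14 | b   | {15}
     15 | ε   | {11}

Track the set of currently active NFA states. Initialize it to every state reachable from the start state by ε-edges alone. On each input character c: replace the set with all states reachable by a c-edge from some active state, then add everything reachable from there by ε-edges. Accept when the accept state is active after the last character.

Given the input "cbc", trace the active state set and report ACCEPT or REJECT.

start: ε-closure({0}) = {0,2,4}
'c' @ 1: {}  — state set empty
rest 'bc' ignored (set empty)
after full input: {}  (accept=11 not in)

Answer: REJECT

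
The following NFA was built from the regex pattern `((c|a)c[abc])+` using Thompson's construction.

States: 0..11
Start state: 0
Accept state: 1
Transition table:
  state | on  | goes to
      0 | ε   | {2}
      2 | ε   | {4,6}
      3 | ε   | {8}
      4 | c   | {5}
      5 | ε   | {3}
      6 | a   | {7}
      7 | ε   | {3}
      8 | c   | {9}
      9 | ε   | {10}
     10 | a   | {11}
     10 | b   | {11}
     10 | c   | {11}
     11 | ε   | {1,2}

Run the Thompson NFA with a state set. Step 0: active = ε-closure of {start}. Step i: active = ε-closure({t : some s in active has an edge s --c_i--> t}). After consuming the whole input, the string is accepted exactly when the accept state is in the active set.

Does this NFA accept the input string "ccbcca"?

S₀ = ε-closure({0}) = {0,2,4,6}
'c' @ 1: {3,5,8}
'c' @ 2: {9,10}
'b' @ 3: {1,2,4,6,11}  [accepting]
'c' @ 4: {3,5,8}
'c' @ 5: {9,10}
'a' @ 6: {1,2,4,6,11}  [accepting]
final: {1,2,4,6,11}; accept 1 in set

Answer: ACCEPT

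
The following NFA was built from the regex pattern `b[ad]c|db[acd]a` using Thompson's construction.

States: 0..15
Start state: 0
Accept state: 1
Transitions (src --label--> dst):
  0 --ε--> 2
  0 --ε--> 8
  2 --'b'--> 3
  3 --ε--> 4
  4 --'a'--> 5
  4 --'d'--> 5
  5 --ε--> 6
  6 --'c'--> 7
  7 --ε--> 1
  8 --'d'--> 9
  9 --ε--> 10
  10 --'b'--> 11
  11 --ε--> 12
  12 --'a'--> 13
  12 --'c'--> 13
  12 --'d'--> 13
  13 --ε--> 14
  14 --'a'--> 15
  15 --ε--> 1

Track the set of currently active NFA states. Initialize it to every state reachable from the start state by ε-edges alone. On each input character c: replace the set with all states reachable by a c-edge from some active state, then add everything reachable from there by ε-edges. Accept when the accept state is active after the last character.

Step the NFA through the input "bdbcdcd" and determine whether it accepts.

S₀ = ε-closure({0}) = {0,2,8}
'b' @ 1: {3,4}
'd' @ 2: {5,6}
'b' @ 3: {}  — state set empty
rest 'cdcd' ignored (set empty)
final: {}; accept 1 not in set

Answer: REJECT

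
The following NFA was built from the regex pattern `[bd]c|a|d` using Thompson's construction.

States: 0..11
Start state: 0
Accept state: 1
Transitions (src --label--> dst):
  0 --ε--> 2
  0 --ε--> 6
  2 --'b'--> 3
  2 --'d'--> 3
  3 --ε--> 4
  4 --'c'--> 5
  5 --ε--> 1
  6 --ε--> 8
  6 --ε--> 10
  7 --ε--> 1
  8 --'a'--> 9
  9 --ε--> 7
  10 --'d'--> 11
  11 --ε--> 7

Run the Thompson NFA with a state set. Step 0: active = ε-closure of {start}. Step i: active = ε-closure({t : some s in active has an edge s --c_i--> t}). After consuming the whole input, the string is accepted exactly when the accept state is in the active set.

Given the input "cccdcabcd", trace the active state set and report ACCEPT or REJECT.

S₀ = ε-closure({0}) = {0,2,6,8,10}
'c' @ 1: {}  — dead — no transitions
rest 'ccdcabcd' ignored (set empty)
after full input: {}  (accept=1 not in)

Answer: REJECT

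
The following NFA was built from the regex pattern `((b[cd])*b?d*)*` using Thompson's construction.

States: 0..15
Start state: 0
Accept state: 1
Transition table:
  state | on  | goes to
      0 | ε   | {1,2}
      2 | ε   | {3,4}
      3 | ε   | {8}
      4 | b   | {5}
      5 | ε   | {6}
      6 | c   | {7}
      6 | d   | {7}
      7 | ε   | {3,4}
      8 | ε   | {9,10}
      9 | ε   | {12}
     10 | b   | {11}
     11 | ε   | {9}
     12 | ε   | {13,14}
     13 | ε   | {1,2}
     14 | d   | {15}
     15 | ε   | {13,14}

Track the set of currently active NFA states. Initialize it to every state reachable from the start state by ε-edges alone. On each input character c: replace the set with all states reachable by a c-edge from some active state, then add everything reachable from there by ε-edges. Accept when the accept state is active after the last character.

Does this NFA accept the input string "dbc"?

initial (ε-close {0}): {0,1,2,3,4,8,9,10,12,13,14}
'd' @ 1: {1,2,3,4,8,9,10,12,13,14,15}  (accept∈set)
'b' @ 2: {1,2,3,4,5,6,8,9,10,11,12,13,14}  (accept∈set)
'c' @ 3: {1,2,3,4,7,8,9,10,12,13,14}  (accept∈set)
after full input: {1,2,3,4,7,8,9,10,12,13,14}  (accept=1 in)

Answer: ACCEPT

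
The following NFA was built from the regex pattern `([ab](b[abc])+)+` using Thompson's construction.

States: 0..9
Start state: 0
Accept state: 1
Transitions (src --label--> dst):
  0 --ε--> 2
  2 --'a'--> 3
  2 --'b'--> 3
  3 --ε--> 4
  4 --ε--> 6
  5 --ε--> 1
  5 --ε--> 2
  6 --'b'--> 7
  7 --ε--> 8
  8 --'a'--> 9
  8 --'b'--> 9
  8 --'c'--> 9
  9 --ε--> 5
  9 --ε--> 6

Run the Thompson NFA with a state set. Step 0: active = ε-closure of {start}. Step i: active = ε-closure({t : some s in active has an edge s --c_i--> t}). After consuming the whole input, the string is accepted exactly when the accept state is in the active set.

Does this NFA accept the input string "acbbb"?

initial (ε-close {0}): {0,2}
'a' @ 1: {3,4,6}
'c' @ 2: {}  — state set empty
rest 'bbb' ignored (set empty)
final: {}; accept 1 not in set

Answer: REJECT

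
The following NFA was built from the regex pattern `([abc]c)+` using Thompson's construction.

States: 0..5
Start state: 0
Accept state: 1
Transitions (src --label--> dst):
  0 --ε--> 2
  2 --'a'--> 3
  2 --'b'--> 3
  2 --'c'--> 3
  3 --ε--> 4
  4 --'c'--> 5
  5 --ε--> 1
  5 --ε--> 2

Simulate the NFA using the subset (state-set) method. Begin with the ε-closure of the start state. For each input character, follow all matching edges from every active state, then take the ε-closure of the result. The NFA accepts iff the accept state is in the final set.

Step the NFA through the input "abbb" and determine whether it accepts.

S₀ = ε-closure({0}) = {0,2}
'a' @ 1: {3,4}
'b' @ 2: {}  — state set empty
rest 'bb' ignored (set empty)
end set {} — state 1 not in

Answer: REJECT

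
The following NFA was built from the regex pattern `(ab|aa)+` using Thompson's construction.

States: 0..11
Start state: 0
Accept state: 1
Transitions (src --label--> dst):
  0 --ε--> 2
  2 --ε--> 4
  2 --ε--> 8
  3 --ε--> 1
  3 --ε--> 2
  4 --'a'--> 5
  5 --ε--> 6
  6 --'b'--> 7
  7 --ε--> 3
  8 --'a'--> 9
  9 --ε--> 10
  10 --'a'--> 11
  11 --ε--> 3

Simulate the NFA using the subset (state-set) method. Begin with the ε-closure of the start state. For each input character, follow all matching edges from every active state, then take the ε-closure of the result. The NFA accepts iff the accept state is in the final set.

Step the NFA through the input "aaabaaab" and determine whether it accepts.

S₀ = ε-closure({0}) = {0,2,4,8}
'a' @ 1: {5,6,9,10}
'a' @ 2: {1,2,3,4,8,11}  ✓accept
'a' @ 3: {5,6,9,10}
'b' @ 4: {1,2,3,4,7,8}  ✓accept
'a' @ 5: {5,6,9,10}
'a' @ 6: {1,2,3,4,8,11}  ✓accept
'a' @ 7: {5,6,9,10}
'b' @ 8: {1,2,3,4,7,8}  ✓accept
end set {1,2,3,4,7,8} — state 1 in

Answer: ACCEPT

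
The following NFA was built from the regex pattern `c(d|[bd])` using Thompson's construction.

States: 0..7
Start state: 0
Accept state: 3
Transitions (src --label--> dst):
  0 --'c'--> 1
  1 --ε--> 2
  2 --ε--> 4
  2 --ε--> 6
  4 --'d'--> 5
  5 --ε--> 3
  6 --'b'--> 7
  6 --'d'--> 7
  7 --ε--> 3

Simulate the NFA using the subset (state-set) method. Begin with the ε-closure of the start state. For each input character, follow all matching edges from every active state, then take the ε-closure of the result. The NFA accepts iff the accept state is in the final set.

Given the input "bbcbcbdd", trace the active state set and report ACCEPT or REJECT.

start: ε-closure({0}) = {0}
'b' @ 1: {}  — no active states
rest 'bcbcbdd' ignored (set empty)
end set {} — state 3 not in

Answer: REJECT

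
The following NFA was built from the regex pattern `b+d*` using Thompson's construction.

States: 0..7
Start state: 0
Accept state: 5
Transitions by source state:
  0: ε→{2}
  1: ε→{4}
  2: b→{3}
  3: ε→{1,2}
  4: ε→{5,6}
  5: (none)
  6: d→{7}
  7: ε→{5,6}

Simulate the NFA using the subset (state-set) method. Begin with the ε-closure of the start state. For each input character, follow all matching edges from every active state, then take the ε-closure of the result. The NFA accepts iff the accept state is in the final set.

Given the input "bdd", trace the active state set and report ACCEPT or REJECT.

start: ε-closure({0}) = {0,2}
'b' @ 1: {1,2,3,4,5,6}  ✓accept
'd' @ 2: {5,6,7}  ✓accept
'd' @ 3: {5,6,7}  ✓accept
end set {5,6,7} — state 5 in

Answer: ACCEPT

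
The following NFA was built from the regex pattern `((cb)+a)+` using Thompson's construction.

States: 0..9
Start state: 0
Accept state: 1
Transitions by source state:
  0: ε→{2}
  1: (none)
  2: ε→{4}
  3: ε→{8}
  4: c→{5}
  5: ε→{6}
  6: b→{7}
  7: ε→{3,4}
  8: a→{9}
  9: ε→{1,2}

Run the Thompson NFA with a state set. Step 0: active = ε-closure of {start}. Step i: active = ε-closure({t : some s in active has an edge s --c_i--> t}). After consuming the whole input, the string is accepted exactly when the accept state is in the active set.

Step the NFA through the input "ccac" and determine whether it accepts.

Answer: REJECT

Derivation:
S₀ = ε-closure({0}) = {0,2,4}
'c' @ 1: {5,6}
'c' @ 2: {}  — state set empty
rest 'ac' ignored (set empty)
after full input: {}  (accept=1 not in)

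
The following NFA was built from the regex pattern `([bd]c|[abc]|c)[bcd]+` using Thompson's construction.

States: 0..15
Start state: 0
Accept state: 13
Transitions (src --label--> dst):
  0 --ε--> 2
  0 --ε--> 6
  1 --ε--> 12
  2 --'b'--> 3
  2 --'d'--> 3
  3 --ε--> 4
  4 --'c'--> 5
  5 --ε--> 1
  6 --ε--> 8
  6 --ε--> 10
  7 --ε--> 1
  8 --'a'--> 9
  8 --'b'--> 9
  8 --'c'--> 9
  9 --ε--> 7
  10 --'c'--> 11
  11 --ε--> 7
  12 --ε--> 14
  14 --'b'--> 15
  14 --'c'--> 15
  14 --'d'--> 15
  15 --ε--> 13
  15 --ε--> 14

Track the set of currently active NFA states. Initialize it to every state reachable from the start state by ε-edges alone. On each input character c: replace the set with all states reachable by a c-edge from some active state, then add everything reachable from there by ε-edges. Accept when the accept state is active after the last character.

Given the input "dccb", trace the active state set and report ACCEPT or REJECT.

Answer: ACCEPT

Trace:
start: ε-closure({0}) = {0,2,6,8,10}
'd' @ 1: {3,4}
'c' @ 2: {1,5,12,14}
'c' @ 3: {13,14,15}  [accepting]
'b' @ 4: {13,14,15}  [accepting]
final: {13,14,15}; accept 13 in set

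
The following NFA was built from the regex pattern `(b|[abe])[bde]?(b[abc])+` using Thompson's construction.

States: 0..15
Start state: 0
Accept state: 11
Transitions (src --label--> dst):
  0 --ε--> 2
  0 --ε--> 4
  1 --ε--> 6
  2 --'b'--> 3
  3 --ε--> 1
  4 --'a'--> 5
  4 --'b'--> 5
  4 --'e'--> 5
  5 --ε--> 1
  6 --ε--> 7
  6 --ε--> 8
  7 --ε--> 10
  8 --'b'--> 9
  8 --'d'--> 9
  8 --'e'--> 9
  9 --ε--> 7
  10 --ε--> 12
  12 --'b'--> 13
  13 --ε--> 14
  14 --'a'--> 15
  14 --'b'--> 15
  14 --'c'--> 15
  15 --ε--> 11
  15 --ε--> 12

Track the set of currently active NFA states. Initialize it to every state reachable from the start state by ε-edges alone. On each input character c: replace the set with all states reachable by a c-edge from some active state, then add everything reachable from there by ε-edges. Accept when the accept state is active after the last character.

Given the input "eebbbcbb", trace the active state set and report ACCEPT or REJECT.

Answer: ACCEPT

Steps:
start: ε-closure({0}) = {0,2,4}
'e' @ 1: {1,5,6,7,8,10,12}
'e' @ 2: {7,9,10,12}
'b' @ 3: {13,14}
'b' @ 4: {11,12,15}  (accept∈set)
'b' @ 5: {13,14}
'c' @ 6: {11,12,15}  (accept∈set)
'b' @ 7: {13,14}
'b' @ 8: {11,12,15}  (accept∈set)
end set {11,12,15} — state 11 in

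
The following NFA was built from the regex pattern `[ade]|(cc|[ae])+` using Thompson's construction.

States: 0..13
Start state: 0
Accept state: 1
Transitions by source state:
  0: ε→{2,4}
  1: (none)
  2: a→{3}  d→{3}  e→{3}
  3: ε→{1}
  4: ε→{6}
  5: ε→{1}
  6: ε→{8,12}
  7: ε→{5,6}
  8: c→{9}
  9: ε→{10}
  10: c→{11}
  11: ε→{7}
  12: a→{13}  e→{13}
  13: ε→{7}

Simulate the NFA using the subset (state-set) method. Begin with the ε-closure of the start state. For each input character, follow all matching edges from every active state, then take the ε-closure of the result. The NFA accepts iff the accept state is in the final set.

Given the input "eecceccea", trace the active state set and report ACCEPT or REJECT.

Answer: ACCEPT

Steps:
S₀ = ε-closure({0}) = {0,2,4,6,8,12}
'e' @ 1: {1,3,5,6,7,8,12,13}  (accept∈set)
'e' @ 2: {1,5,6,7,8,12,13}  (accept∈set)
'c' @ 3: {9,10}
'c' @ 4: {1,5,6,7,8,11,12}  (accept∈set)
'e' @ 5: {1,5,6,7,8,12,13}  (accept∈set)
'c' @ 6: {9,10}
'c' @ 7: {1,5,6,7,8,11,12}  (accept∈set)
'e' @ 8: {1,5,6,7,8,12,13}  (accept∈set)
'a' @ 9: {1,5,6,7,8,12,13}  (accept∈set)
after full input: {1,5,6,7,8,12,13}  (accept=1 in)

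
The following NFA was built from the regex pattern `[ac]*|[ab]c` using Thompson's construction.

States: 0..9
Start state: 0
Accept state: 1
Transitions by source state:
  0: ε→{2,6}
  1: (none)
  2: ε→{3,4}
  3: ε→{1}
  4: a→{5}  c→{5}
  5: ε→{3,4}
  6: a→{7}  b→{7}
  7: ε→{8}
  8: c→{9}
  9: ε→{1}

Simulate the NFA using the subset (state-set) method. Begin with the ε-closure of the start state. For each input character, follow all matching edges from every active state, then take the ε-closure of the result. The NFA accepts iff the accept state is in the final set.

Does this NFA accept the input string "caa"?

S₀ = ε-closure({0}) = {0,1,2,3,4,6}
'c' @ 1: {1,3,4,5}  [accepting]
'a' @ 2: {1,3,4,5}  [accepting]
'a' @ 3: {1,3,4,5}  [accepting]
final: {1,3,4,5}; accept 1 in set

Answer: ACCEPT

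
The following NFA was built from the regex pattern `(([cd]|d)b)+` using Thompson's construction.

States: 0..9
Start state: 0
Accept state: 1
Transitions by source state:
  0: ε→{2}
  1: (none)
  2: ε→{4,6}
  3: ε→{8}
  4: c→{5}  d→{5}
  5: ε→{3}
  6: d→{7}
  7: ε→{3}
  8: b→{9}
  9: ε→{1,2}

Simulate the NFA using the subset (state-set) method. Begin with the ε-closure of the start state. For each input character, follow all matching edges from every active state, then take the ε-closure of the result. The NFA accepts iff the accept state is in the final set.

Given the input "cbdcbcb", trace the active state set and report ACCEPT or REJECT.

Answer: REJECT

Steps:
start: ε-closure({0}) = {0,2,4,6}
'c' @ 1: {3,5,8}
'b' @ 2: {1,2,4,6,9}  [accepting]
'd' @ 3: {3,5,7,8}
'c' @ 4: {}  — no active states
rest 'bcb' ignored (set empty)
after full input: {}  (accept=1 not in)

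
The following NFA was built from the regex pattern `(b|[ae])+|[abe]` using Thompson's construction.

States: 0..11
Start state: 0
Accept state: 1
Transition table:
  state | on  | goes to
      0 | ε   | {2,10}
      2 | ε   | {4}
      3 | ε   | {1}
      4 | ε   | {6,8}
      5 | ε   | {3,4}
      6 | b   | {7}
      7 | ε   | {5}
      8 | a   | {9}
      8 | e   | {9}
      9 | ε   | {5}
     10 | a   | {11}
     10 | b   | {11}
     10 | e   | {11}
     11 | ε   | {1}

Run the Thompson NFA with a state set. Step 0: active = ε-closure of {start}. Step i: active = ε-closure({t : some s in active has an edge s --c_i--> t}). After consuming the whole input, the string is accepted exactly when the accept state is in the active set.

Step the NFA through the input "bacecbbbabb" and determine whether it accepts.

start: ε-closure({0}) = {0,2,4,6,8,10}
'b' @ 1: {1,3,4,5,6,7,8,11}  (accept∈set)
'a' @ 2: {1,3,4,5,6,8,9}  (accept∈set)
'c' @ 3: {}  — state set empty
rest 'ecbbbabb' ignored (set empty)
end set {} — state 1 not in

Answer: REJECT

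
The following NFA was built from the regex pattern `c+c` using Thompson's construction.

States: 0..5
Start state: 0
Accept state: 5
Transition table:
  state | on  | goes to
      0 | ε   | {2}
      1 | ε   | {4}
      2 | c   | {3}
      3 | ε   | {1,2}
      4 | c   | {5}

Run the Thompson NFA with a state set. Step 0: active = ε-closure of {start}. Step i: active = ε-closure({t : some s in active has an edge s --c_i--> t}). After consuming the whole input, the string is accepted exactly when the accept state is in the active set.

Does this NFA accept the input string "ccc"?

Answer: ACCEPT

Trace:
S₀ = ε-closure({0}) = {0,2}
'c' @ 1: {1,2,3,4}
'c' @ 2: {1,2,3,4,5}  (accept∈set)
'c' @ 3: {1,2,3,4,5}  (accept∈set)
end set {1,2,3,4,5} — state 5 in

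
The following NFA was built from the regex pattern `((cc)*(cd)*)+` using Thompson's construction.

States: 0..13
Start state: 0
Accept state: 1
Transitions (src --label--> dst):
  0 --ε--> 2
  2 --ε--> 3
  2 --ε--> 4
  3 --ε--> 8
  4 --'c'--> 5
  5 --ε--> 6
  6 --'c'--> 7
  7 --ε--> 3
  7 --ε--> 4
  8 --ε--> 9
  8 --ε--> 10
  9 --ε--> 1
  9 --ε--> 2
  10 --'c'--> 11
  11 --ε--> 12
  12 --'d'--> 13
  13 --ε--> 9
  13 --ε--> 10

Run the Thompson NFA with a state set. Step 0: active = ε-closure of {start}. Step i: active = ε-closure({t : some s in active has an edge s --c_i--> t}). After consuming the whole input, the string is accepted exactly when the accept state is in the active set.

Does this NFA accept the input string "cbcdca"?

Answer: REJECT

Derivation:
S₀ = ε-closure({0}) = {0,1,2,3,4,8,9,10}
'c' @ 1: {5,6,11,12}
'b' @ 2: {}  — dead — no transitions
rest 'cdca' ignored (set empty)
final: {}; accept 1 not in set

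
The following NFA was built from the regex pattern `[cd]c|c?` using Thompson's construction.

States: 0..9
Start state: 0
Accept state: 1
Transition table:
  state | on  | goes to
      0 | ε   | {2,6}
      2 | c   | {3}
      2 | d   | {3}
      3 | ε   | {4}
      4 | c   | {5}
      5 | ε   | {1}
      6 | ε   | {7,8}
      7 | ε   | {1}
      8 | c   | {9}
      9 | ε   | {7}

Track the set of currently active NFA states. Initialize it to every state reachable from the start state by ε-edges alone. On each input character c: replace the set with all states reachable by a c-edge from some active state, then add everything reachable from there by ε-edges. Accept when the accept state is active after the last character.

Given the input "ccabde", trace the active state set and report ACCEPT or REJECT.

S₀ = ε-closure({0}) = {0,1,2,6,7,8}
'c' @ 1: {1,3,4,7,9}  (accept∈set)
'c' @ 2: {1,5}  (accept∈set)
'a' @ 3: {}  — no active states
rest 'bde' ignored (set empty)
final: {}; accept 1 not in set

Answer: REJECT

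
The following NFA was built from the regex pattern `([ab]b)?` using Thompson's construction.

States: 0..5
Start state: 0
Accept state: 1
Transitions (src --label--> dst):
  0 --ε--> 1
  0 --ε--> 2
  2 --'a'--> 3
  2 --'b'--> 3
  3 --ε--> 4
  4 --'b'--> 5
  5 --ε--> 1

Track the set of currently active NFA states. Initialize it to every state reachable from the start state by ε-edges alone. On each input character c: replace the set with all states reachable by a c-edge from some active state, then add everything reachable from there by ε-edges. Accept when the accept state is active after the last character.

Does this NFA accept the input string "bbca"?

Answer: REJECT

Trace:
initial (ε-close {0}): {0,1,2}
'b' @ 1: {3,4}
'b' @ 2: {1,5}  (accept∈set)
'c' @ 3: {}  — no active states
rest 'a' ignored (set empty)
end set {} — state 1 not in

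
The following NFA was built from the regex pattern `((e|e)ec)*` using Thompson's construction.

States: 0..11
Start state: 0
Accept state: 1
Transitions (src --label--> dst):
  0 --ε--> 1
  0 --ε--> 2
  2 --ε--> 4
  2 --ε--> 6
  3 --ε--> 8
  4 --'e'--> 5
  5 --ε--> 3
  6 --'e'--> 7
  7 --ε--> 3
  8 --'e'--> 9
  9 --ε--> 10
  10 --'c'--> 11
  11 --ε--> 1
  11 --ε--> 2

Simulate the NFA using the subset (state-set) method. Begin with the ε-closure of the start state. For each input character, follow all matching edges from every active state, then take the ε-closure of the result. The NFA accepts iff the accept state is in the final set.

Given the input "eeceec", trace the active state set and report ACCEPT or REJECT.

Answer: ACCEPT

Derivation:
S₀ = ε-closure({0}) = {0,1,2,4,6}
'e' @ 1: {3,5,7,8}
'e' @ 2: {9,10}
'c' @ 3: {1,2,4,6,11}  (accept∈set)
'e' @ 4: {3,5,7,8}
'e' @ 5: {9,10}
'c' @ 6: {1,2,4,6,11}  (accept∈set)
end set {1,2,4,6,11} — state 1 in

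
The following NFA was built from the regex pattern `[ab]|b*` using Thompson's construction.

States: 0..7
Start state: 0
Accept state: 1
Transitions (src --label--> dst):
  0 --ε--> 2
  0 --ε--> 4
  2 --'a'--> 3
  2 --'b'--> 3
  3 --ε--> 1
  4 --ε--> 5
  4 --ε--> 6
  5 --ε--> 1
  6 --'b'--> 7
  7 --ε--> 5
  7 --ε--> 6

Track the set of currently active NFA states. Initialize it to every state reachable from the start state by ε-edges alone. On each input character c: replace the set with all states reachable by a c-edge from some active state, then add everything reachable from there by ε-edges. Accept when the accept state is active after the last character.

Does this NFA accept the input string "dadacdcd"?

Answer: REJECT

Trace:
S₀ = ε-closure({0}) = {0,1,2,4,5,6}
'd' @ 1: {}  — dead — no transitions
rest 'adacdcd' ignored (set empty)
final: {}; accept 1 not in set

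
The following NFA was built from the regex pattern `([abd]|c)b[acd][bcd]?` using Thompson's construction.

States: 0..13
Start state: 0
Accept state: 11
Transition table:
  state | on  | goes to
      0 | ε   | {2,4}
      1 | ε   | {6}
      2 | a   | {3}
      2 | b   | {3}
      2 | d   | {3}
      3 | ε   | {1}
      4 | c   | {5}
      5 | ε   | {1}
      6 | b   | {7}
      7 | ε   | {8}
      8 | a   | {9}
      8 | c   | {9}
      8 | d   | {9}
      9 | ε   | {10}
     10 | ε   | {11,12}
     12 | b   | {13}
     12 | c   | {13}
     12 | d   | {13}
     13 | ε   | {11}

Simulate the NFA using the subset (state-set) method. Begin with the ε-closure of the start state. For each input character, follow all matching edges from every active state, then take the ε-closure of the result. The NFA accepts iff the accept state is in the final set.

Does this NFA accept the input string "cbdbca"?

Answer: REJECT

Derivation:
initial (ε-close {0}): {0,2,4}
'c' @ 1: {1,5,6}
'b' @ 2: {7,8}
'd' @ 3: {9,10,11,12}  (accept∈set)
'b' @ 4: {11,13}  (accept∈set)
'c' @ 5: {}  — dead — no transitions
rest 'a' ignored (set empty)
final: {}; accept 11 not in set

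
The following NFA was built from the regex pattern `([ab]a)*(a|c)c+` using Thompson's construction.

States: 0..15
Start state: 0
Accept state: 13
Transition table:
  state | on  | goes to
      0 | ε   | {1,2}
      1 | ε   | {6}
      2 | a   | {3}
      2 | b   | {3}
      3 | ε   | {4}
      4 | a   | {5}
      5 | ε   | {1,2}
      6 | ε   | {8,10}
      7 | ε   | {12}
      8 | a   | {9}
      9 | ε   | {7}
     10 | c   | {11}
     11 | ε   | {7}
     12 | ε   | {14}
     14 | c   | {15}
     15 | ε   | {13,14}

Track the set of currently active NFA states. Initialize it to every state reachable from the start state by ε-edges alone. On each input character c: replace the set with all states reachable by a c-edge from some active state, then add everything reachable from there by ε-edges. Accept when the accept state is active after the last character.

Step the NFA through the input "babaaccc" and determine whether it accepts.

Answer: ACCEPT

Trace:
initial (ε-close {0}): {0,1,2,6,8,10}
'b' @ 1: {3,4}
'a' @ 2: {1,2,5,6,8,10}
'b' @ 3: {3,4}
'a' @ 4: {1,2,5,6,8,10}
'a' @ 5: {3,4,7,9,12,14}
'c' @ 6: {13,14,15}  (accept∈set)
'c' @ 7: {13,14,15}  (accept∈set)
'c' @ 8: {13,14,15}  (accept∈set)
end set {13,14,15} — state 13 in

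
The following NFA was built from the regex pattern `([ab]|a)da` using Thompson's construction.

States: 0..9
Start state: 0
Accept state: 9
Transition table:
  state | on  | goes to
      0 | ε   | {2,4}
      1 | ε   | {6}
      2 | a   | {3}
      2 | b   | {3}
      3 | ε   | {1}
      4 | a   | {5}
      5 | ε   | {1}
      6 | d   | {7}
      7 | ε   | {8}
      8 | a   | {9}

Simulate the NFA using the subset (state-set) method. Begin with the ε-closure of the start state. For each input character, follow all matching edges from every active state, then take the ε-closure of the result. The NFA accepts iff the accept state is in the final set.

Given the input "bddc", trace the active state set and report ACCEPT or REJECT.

Answer: REJECT

Steps:
S₀ = ε-closure({0}) = {0,2,4}
'b' @ 1: {1,3,6}
'd' @ 2: {7,8}
'd' @ 3: {}  — dead — no transitions
rest 'c' ignored (set empty)
end set {} — state 9 not in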